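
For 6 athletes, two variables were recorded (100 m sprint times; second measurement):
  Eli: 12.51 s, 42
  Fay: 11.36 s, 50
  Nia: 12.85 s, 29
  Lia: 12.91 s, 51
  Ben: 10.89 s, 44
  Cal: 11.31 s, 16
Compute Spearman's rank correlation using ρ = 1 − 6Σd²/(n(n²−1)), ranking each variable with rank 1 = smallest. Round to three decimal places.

0.314

Ranks of variable 1: 4, 3, 5, 6, 1, 2
Ranks of variable 2: 3, 5, 2, 6, 4, 1
d = r₁ − r₂: 1, -2, 3, 0, -3, 1
d²: 1, 4, 9, 0, 9, 1; Σd² = 24
ρ = 1 − 6·24/(6·35) = 1 − 144/210 = 0.314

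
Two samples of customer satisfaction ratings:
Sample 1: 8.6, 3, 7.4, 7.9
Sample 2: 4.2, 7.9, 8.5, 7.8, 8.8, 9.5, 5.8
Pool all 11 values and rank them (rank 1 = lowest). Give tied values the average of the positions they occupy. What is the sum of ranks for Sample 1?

20.5

Sorted (ascending): 3, 4.2, 5.8, 7.4, 7.8, 7.9, 7.9, 8.5, 8.6, 8.8, 9.5
The 2 values of 7.9 occupy positions 6–7 → average rank (6+7)/2 = 6.5.
Sample 1 values → pooled ranks: 8.6→9, 3→1, 7.4→4, 7.9→6.5
Rank sum = 9 + 1 + 4 + 6.5 = 20.5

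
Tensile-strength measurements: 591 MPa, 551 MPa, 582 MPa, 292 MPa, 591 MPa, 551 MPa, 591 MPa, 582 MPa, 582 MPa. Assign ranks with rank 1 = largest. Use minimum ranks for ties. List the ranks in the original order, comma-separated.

1, 7, 4, 9, 1, 7, 1, 4, 4

Sorted (descending): 591, 591, 591, 582, 582, 582, 551, 551, 292
The 3 values of 591 occupy positions 1–3 → each gets rank 1.
The 3 values of 582 occupy positions 4–6 → each gets rank 4.
The 2 values of 551 occupy positions 7–8 → each gets rank 7.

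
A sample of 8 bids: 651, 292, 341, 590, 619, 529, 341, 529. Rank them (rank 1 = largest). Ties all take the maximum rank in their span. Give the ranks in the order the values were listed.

1, 8, 7, 3, 2, 5, 7, 5

Sorted (descending): 651, 619, 590, 529, 529, 341, 341, 292
The 2 values of 529 occupy positions 4–5 → each gets rank 5.
The 2 values of 341 occupy positions 6–7 → each gets rank 7.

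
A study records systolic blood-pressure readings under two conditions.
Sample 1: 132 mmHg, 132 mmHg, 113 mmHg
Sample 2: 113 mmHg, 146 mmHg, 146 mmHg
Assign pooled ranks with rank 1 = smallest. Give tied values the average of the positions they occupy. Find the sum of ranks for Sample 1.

8.5

Sorted (ascending): 113, 113, 132, 132, 146, 146
The 2 values of 113 occupy positions 1–2 → average rank (1+2)/2 = 1.5.
The 2 values of 132 occupy positions 3–4 → average rank (3+4)/2 = 3.5.
The 2 values of 146 occupy positions 5–6 → average rank (5+6)/2 = 5.5.
Sample 1 values → pooled ranks: 132→3.5, 132→3.5, 113→1.5
Rank sum = 3.5 + 3.5 + 1.5 = 8.5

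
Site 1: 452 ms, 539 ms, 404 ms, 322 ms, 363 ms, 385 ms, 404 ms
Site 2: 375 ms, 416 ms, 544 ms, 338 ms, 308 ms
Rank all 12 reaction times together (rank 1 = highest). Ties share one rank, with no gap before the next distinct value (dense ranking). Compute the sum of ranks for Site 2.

Sorted (descending): 544, 539, 452, 416, 404, 404, 385, 375, 363, 338, 322, 308
The 2 values of 404 share dense rank 5.
Remaining distinct values take the next consecutive integers.
Site 2 values → pooled ranks: 375→7, 416→4, 544→1, 338→9, 308→11
Rank sum = 7 + 4 + 1 + 9 + 11 = 32

32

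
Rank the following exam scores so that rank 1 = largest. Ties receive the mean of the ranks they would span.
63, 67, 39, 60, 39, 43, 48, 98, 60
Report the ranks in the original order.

3, 2, 8.5, 4.5, 8.5, 7, 6, 1, 4.5

Sorted (descending): 98, 67, 63, 60, 60, 48, 43, 39, 39
The 2 values of 60 occupy positions 4–5 → average rank (4+5)/2 = 4.5.
The 2 values of 39 occupy positions 8–9 → average rank (8+9)/2 = 8.5.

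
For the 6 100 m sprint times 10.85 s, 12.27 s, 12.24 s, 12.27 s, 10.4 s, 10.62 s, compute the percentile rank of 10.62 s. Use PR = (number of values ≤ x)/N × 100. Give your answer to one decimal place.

N = 6.
Strictly below 10.62: 1. Equal to 10.62: 1.
PR = 2/6 × 100 = 33.3

33.3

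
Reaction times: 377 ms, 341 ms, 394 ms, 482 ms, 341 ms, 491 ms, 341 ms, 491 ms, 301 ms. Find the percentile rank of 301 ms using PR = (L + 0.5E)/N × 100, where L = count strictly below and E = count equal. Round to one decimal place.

N = 9.
Strictly below 301: 0. Equal to 301: 1.
PR = (0 + 0.5·1)/9 × 100 = 5.6

5.6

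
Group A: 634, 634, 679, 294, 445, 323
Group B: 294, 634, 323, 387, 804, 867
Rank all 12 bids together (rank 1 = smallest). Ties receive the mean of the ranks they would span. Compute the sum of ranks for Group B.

41

Sorted (ascending): 294, 294, 323, 323, 387, 445, 634, 634, 634, 679, 804, 867
The 2 values of 294 occupy positions 1–2 → average rank (1+2)/2 = 1.5.
The 2 values of 323 occupy positions 3–4 → average rank (3+4)/2 = 3.5.
The 3 values of 634 occupy positions 7–9 → average rank 8.
Group B values → pooled ranks: 294→1.5, 634→8, 323→3.5, 387→5, 804→11, 867→12
Rank sum = 1.5 + 8 + 3.5 + 5 + 11 + 12 = 41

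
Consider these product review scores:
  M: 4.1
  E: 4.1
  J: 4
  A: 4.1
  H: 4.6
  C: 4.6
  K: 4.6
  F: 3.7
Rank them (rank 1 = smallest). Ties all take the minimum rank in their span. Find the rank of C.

Sorted (ascending): 3.7, 4, 4.1, 4.1, 4.1, 4.6, 4.6, 4.6
The 3 values of 4.1 occupy positions 3–5 → each gets rank 3.
The 3 values of 4.6 occupy positions 6–8 → each gets rank 6.
C has value 4.6 → rank 6.

6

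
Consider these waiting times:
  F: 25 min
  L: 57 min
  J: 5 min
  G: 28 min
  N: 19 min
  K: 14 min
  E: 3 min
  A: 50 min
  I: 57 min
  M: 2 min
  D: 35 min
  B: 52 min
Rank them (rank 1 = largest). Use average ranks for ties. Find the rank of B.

Sorted (descending): 57, 57, 52, 50, 35, 28, 25, 19, 14, 5, 3, 2
The 2 values of 57 occupy positions 1–2 → average rank (1+2)/2 = 1.5.
B has value 52 min → rank 3.

3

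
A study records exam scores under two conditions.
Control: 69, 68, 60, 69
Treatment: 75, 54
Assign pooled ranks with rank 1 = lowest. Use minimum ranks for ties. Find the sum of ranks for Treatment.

Sorted (ascending): 54, 60, 68, 69, 69, 75
The 2 values of 69 occupy positions 4–5 → each gets rank 4.
Treatment values → pooled ranks: 75→6, 54→1
Rank sum = 6 + 1 = 7

7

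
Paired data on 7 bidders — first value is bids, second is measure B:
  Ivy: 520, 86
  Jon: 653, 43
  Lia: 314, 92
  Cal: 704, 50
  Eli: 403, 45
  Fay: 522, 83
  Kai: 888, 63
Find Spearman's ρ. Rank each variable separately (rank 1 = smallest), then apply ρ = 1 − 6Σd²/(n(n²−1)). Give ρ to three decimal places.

-0.429

Ranks of variable 1: 3, 5, 1, 6, 2, 4, 7
Ranks of variable 2: 6, 1, 7, 3, 2, 5, 4
d = r₁ − r₂: -3, 4, -6, 3, 0, -1, 3
d²: 9, 16, 36, 9, 0, 1, 9; Σd² = 80
ρ = 1 − 6·80/(7·48) = 1 − 480/336 = -0.429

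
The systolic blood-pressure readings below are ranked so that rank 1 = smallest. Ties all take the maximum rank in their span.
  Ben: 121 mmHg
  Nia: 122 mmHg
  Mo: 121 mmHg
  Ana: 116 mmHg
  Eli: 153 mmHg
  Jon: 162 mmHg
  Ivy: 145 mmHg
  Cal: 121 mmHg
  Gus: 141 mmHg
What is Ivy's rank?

7

Sorted (ascending): 116, 121, 121, 121, 122, 141, 145, 153, 162
The 3 values of 121 occupy positions 2–4 → each gets rank 4.
Ivy has value 145 mmHg → rank 7.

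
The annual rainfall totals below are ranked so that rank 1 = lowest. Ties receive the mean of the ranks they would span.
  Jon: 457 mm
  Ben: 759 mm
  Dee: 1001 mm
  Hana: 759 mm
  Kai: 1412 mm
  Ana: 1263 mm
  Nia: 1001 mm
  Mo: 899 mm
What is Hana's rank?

2.5

Sorted (ascending): 457, 759, 759, 899, 1001, 1001, 1263, 1412
The 2 values of 759 occupy positions 2–3 → average rank (2+3)/2 = 2.5.
The 2 values of 1001 occupy positions 5–6 → average rank (5+6)/2 = 5.5.
Hana has value 759 mm → rank 2.5.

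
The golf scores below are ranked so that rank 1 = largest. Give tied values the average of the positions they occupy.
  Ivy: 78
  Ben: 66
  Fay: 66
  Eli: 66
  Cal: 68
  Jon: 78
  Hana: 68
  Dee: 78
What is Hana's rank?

Sorted (descending): 78, 78, 78, 68, 68, 66, 66, 66
The 3 values of 78 occupy positions 1–3 → average rank 2.
The 2 values of 68 occupy positions 4–5 → average rank (4+5)/2 = 4.5.
The 3 values of 66 occupy positions 6–8 → average rank 7.
Hana has value 68 → rank 4.5.

4.5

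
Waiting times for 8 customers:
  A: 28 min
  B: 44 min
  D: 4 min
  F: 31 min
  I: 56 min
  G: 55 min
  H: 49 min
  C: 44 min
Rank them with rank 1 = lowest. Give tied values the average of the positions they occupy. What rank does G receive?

7

Sorted (ascending): 4, 28, 31, 44, 44, 49, 55, 56
The 2 values of 44 occupy positions 4–5 → average rank (4+5)/2 = 4.5.
G has value 55 min → rank 7.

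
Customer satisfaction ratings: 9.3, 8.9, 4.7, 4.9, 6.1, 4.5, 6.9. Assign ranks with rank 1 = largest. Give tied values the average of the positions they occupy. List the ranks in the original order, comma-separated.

Sorted (descending): 9.3, 8.9, 6.9, 6.1, 4.9, 4.7, 4.5
No ties — each value takes its position as its rank.

1, 2, 6, 5, 4, 7, 3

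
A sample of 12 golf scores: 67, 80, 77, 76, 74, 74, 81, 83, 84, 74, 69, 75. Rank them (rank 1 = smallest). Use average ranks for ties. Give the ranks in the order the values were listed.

1, 9, 8, 7, 4, 4, 10, 11, 12, 4, 2, 6

Sorted (ascending): 67, 69, 74, 74, 74, 75, 76, 77, 80, 81, 83, 84
The 3 values of 74 occupy positions 3–5 → average rank 4.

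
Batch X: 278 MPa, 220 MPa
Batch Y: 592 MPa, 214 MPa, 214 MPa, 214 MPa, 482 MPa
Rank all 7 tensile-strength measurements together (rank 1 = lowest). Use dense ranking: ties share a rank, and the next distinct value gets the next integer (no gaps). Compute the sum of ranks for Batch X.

Sorted (ascending): 214, 214, 214, 220, 278, 482, 592
The 3 values of 214 share dense rank 1.
Remaining distinct values take the next consecutive integers.
Batch X values → pooled ranks: 278→3, 220→2
Rank sum = 3 + 2 = 5

5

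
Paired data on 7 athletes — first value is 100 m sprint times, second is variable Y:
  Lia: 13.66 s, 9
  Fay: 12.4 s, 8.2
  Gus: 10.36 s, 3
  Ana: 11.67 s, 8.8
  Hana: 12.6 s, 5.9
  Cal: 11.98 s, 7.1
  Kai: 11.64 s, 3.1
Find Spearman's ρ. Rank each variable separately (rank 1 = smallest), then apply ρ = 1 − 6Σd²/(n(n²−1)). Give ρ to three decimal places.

0.679

Ranks of variable 1: 7, 5, 1, 3, 6, 4, 2
Ranks of variable 2: 7, 5, 1, 6, 3, 4, 2
d = r₁ − r₂: 0, 0, 0, -3, 3, 0, 0
d²: 0, 0, 0, 9, 9, 0, 0; Σd² = 18
ρ = 1 − 6·18/(7·48) = 1 − 108/336 = 0.679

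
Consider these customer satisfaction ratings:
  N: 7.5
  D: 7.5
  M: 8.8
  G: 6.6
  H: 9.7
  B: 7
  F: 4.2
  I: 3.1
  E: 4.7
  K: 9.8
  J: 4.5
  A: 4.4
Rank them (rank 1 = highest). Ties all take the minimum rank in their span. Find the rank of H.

2

Sorted (descending): 9.8, 9.7, 8.8, 7.5, 7.5, 7, 6.6, 4.7, 4.5, 4.4, 4.2, 3.1
The 2 values of 7.5 occupy positions 4–5 → each gets rank 4.
H has value 9.7 → rank 2.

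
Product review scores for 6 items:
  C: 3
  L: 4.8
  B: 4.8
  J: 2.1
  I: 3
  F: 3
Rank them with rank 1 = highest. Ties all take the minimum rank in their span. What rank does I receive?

Sorted (descending): 4.8, 4.8, 3, 3, 3, 2.1
The 2 values of 4.8 occupy positions 1–2 → each gets rank 1.
The 3 values of 3 occupy positions 3–5 → each gets rank 3.
I has value 3 → rank 3.

3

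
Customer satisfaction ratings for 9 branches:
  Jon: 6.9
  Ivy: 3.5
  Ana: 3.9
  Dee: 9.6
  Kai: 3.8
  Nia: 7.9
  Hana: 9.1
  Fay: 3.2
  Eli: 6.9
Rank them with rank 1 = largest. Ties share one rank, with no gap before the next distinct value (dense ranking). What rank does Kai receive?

Sorted (descending): 9.6, 9.1, 7.9, 6.9, 6.9, 3.9, 3.8, 3.5, 3.2
The 2 values of 6.9 share dense rank 4.
Remaining distinct values take the next consecutive integers.
Kai has value 3.8 → rank 6.

6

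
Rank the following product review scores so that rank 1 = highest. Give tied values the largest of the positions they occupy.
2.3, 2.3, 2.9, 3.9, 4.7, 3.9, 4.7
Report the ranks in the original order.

7, 7, 5, 4, 2, 4, 2

Sorted (descending): 4.7, 4.7, 3.9, 3.9, 2.9, 2.3, 2.3
The 2 values of 4.7 occupy positions 1–2 → each gets rank 2.
The 2 values of 3.9 occupy positions 3–4 → each gets rank 4.
The 2 values of 2.3 occupy positions 6–7 → each gets rank 7.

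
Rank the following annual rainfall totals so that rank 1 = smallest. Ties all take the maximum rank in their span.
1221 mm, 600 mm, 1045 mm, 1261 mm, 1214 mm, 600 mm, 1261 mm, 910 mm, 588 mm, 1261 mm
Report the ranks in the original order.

Sorted (ascending): 588, 600, 600, 910, 1045, 1214, 1221, 1261, 1261, 1261
The 2 values of 600 occupy positions 2–3 → each gets rank 3.
The 3 values of 1261 occupy positions 8–10 → each gets rank 10.

7, 3, 5, 10, 6, 3, 10, 4, 1, 10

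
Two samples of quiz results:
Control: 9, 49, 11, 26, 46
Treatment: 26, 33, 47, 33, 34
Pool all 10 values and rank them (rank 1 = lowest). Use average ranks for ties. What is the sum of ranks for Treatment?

30.5

Sorted (ascending): 9, 11, 26, 26, 33, 33, 34, 46, 47, 49
The 2 values of 26 occupy positions 3–4 → average rank (3+4)/2 = 3.5.
The 2 values of 33 occupy positions 5–6 → average rank (5+6)/2 = 5.5.
Treatment values → pooled ranks: 26→3.5, 33→5.5, 47→9, 33→5.5, 34→7
Rank sum = 3.5 + 5.5 + 9 + 5.5 + 7 = 30.5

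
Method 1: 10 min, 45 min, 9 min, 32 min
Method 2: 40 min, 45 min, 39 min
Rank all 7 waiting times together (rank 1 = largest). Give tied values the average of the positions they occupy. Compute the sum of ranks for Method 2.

Sorted (descending): 45, 45, 40, 39, 32, 10, 9
The 2 values of 45 occupy positions 1–2 → average rank (1+2)/2 = 1.5.
Method 2 values → pooled ranks: 40→3, 45→1.5, 39→4
Rank sum = 3 + 1.5 + 4 = 8.5

8.5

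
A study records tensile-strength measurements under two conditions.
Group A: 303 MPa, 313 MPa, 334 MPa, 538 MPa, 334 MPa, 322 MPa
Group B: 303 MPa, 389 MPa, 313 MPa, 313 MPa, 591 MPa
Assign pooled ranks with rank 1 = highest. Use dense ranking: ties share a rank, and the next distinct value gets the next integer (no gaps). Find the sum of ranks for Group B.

Sorted (descending): 591, 538, 389, 334, 334, 322, 313, 313, 313, 303, 303
The 2 values of 334 share dense rank 4.
The 3 values of 313 share dense rank 6.
The 2 values of 303 share dense rank 7.
Remaining distinct values take the next consecutive integers.
Group B values → pooled ranks: 303→7, 389→3, 313→6, 313→6, 591→1
Rank sum = 7 + 3 + 6 + 6 + 1 = 23

23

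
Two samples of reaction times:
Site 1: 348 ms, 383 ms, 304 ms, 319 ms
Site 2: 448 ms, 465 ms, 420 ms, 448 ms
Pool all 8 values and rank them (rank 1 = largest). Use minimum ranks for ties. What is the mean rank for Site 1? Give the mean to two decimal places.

Sorted (descending): 465, 448, 448, 420, 383, 348, 319, 304
The 2 values of 448 occupy positions 2–3 → each gets rank 2.
Site 1 values → pooled ranks: 348→6, 383→5, 304→8, 319→7
Mean rank = (6 + 5 + 8 + 7) / 4 = 6.50

6.50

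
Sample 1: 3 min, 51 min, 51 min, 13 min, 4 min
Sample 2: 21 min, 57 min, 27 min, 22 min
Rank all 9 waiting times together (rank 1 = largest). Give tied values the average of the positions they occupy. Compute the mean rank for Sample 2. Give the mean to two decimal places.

4.00

Sorted (descending): 57, 51, 51, 27, 22, 21, 13, 4, 3
The 2 values of 51 occupy positions 2–3 → average rank (2+3)/2 = 2.5.
Sample 2 values → pooled ranks: 21→6, 57→1, 27→4, 22→5
Mean rank = (6 + 1 + 4 + 5) / 4 = 4.00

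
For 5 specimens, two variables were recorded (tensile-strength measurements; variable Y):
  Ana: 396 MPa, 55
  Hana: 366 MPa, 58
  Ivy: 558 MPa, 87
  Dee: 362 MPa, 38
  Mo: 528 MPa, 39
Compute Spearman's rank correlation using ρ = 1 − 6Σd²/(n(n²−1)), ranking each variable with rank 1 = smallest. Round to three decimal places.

Ranks of variable 1: 3, 2, 5, 1, 4
Ranks of variable 2: 3, 4, 5, 1, 2
d = r₁ − r₂: 0, -2, 0, 0, 2
d²: 0, 4, 0, 0, 4; Σd² = 8
ρ = 1 − 6·8/(5·24) = 1 − 48/120 = 0.600

0.600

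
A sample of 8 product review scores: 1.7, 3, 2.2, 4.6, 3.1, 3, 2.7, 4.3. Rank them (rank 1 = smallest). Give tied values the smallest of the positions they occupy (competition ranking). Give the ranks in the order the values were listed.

1, 4, 2, 8, 6, 4, 3, 7

Sorted (ascending): 1.7, 2.2, 2.7, 3, 3, 3.1, 4.3, 4.6
The 2 values of 3 occupy positions 4–5 → each gets rank 4.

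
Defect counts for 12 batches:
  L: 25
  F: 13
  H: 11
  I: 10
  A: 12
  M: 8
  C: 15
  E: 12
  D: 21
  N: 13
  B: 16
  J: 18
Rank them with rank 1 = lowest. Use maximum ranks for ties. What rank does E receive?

5

Sorted (ascending): 8, 10, 11, 12, 12, 13, 13, 15, 16, 18, 21, 25
The 2 values of 12 occupy positions 4–5 → each gets rank 5.
The 2 values of 13 occupy positions 6–7 → each gets rank 7.
E has value 12 → rank 5.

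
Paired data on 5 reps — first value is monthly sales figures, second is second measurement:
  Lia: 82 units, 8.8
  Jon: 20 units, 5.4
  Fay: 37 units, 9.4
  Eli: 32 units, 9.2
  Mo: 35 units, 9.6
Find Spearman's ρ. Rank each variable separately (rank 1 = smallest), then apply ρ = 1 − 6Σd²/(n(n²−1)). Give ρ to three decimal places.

Ranks of variable 1: 5, 1, 4, 2, 3
Ranks of variable 2: 2, 1, 4, 3, 5
d = r₁ − r₂: 3, 0, 0, -1, -2
d²: 9, 0, 0, 1, 4; Σd² = 14
ρ = 1 − 6·14/(5·24) = 1 − 84/120 = 0.300

0.300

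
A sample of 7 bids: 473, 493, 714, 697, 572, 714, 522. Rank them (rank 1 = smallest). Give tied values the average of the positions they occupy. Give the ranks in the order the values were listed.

1, 2, 6.5, 5, 4, 6.5, 3

Sorted (ascending): 473, 493, 522, 572, 697, 714, 714
The 2 values of 714 occupy positions 6–7 → average rank (6+7)/2 = 6.5.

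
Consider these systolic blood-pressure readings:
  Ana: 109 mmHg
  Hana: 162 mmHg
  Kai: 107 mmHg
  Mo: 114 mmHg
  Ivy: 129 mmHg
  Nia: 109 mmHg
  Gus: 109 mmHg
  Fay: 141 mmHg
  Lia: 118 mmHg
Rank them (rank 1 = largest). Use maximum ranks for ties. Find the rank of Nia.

Sorted (descending): 162, 141, 129, 118, 114, 109, 109, 109, 107
The 3 values of 109 occupy positions 6–8 → each gets rank 8.
Nia has value 109 mmHg → rank 8.

8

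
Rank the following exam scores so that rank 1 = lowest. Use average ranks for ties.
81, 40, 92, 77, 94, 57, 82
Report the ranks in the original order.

4, 1, 6, 3, 7, 2, 5

Sorted (ascending): 40, 57, 77, 81, 82, 92, 94
No ties — each value takes its position as its rank.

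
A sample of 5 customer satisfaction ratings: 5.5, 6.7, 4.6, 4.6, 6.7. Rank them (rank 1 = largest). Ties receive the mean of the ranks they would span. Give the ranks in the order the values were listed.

Sorted (descending): 6.7, 6.7, 5.5, 4.6, 4.6
The 2 values of 6.7 occupy positions 1–2 → average rank (1+2)/2 = 1.5.
The 2 values of 4.6 occupy positions 4–5 → average rank (4+5)/2 = 4.5.

3, 1.5, 4.5, 4.5, 1.5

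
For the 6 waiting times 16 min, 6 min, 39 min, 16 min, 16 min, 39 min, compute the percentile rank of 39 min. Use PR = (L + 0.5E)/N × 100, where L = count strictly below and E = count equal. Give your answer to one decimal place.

N = 6.
Strictly below 39: 4. Equal to 39: 2.
PR = (4 + 0.5·2)/6 × 100 = 83.3

83.3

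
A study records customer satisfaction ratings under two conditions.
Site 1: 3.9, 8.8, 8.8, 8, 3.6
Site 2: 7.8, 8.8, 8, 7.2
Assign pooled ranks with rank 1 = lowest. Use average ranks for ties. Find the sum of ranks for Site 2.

20.5

Sorted (ascending): 3.6, 3.9, 7.2, 7.8, 8, 8, 8.8, 8.8, 8.8
The 2 values of 8 occupy positions 5–6 → average rank (5+6)/2 = 5.5.
The 3 values of 8.8 occupy positions 7–9 → average rank 8.
Site 2 values → pooled ranks: 7.8→4, 8.8→8, 8→5.5, 7.2→3
Rank sum = 4 + 8 + 5.5 + 3 = 20.5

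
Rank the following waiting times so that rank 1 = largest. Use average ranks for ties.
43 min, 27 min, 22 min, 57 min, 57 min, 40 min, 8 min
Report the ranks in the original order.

3, 5, 6, 1.5, 1.5, 4, 7

Sorted (descending): 57, 57, 43, 40, 27, 22, 8
The 2 values of 57 occupy positions 1–2 → average rank (1+2)/2 = 1.5.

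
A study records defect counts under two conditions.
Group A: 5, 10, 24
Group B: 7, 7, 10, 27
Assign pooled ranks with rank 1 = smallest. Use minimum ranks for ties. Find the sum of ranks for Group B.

15

Sorted (ascending): 5, 7, 7, 10, 10, 24, 27
The 2 values of 7 occupy positions 2–3 → each gets rank 2.
The 2 values of 10 occupy positions 4–5 → each gets rank 4.
Group B values → pooled ranks: 7→2, 7→2, 10→4, 27→7
Rank sum = 2 + 2 + 4 + 7 = 15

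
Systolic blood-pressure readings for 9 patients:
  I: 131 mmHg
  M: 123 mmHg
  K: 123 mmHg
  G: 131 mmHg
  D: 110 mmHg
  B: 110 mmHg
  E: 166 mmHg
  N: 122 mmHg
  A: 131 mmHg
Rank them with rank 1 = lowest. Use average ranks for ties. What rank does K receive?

Sorted (ascending): 110, 110, 122, 123, 123, 131, 131, 131, 166
The 2 values of 110 occupy positions 1–2 → average rank (1+2)/2 = 1.5.
The 2 values of 123 occupy positions 4–5 → average rank (4+5)/2 = 4.5.
The 3 values of 131 occupy positions 6–8 → average rank 7.
K has value 123 mmHg → rank 4.5.

4.5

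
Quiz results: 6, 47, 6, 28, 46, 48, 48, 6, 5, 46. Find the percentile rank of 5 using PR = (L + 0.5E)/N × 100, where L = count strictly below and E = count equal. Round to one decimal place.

5.0

N = 10.
Strictly below 5: 0. Equal to 5: 1.
PR = (0 + 0.5·1)/10 × 100 = 5.0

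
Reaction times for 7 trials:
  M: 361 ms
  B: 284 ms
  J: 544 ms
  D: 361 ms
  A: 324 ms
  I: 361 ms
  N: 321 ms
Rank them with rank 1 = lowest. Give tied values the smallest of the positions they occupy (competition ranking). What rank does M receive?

4

Sorted (ascending): 284, 321, 324, 361, 361, 361, 544
The 3 values of 361 occupy positions 4–6 → each gets rank 4.
M has value 361 ms → rank 4.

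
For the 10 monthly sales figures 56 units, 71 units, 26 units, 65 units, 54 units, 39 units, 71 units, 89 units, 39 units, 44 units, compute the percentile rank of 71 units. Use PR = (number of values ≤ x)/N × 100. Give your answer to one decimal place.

N = 10.
Strictly below 71: 7. Equal to 71: 2.
PR = 9/10 × 100 = 90.0

90.0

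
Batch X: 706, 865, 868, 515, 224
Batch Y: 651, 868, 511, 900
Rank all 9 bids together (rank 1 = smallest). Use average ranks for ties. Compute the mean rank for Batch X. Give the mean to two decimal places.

4.50

Sorted (ascending): 224, 511, 515, 651, 706, 865, 868, 868, 900
The 2 values of 868 occupy positions 7–8 → average rank (7+8)/2 = 7.5.
Batch X values → pooled ranks: 706→5, 865→6, 868→7.5, 515→3, 224→1
Mean rank = (5 + 6 + 7.5 + 3 + 1) / 5 = 4.50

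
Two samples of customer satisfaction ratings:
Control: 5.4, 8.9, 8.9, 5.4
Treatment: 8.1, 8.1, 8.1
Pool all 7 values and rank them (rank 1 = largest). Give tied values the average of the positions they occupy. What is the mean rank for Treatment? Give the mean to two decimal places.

4.00

Sorted (descending): 8.9, 8.9, 8.1, 8.1, 8.1, 5.4, 5.4
The 2 values of 8.9 occupy positions 1–2 → average rank (1+2)/2 = 1.5.
The 3 values of 8.1 occupy positions 3–5 → average rank 4.
The 2 values of 5.4 occupy positions 6–7 → average rank (6+7)/2 = 6.5.
Treatment values → pooled ranks: 8.1→4, 8.1→4, 8.1→4
Mean rank = (4 + 4 + 4) / 3 = 4.00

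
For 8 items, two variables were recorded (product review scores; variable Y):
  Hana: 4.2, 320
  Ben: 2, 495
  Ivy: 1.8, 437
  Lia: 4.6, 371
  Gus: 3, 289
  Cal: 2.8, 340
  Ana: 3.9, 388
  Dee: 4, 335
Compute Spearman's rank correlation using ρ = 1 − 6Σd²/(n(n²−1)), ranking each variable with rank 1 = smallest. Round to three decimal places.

Ranks of variable 1: 7, 2, 1, 8, 4, 3, 5, 6
Ranks of variable 2: 2, 8, 7, 5, 1, 4, 6, 3
d = r₁ − r₂: 5, -6, -6, 3, 3, -1, -1, 3
d²: 25, 36, 36, 9, 9, 1, 1, 9; Σd² = 126
ρ = 1 − 6·126/(8·63) = 1 − 756/504 = -0.500

-0.500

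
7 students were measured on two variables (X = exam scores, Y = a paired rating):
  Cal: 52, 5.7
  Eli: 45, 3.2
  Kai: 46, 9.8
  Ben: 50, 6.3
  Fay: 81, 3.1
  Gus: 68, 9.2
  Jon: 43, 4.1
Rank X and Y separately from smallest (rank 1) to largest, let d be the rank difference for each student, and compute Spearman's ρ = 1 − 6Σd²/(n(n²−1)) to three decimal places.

-0.036

Ranks of variable 1: 5, 2, 3, 4, 7, 6, 1
Ranks of variable 2: 4, 2, 7, 5, 1, 6, 3
d = r₁ − r₂: 1, 0, -4, -1, 6, 0, -2
d²: 1, 0, 16, 1, 36, 0, 4; Σd² = 58
ρ = 1 − 6·58/(7·48) = 1 − 348/336 = -0.036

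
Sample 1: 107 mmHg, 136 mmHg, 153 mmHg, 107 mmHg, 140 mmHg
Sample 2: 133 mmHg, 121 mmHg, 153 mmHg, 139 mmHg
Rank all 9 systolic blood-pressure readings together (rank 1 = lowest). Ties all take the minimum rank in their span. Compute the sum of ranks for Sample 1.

22

Sorted (ascending): 107, 107, 121, 133, 136, 139, 140, 153, 153
The 2 values of 107 occupy positions 1–2 → each gets rank 1.
The 2 values of 153 occupy positions 8–9 → each gets rank 8.
Sample 1 values → pooled ranks: 107→1, 136→5, 153→8, 107→1, 140→7
Rank sum = 1 + 5 + 8 + 1 + 7 = 22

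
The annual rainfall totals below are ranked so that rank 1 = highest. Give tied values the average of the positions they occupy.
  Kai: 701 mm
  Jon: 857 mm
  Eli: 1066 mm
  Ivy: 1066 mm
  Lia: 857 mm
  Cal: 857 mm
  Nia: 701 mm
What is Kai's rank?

Sorted (descending): 1066, 1066, 857, 857, 857, 701, 701
The 2 values of 1066 occupy positions 1–2 → average rank (1+2)/2 = 1.5.
The 3 values of 857 occupy positions 3–5 → average rank 4.
The 2 values of 701 occupy positions 6–7 → average rank (6+7)/2 = 6.5.
Kai has value 701 mm → rank 6.5.

6.5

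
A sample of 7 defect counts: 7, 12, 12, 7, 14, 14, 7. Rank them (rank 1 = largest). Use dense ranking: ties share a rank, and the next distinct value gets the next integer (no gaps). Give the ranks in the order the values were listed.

3, 2, 2, 3, 1, 1, 3

Sorted (descending): 14, 14, 12, 12, 7, 7, 7
The 2 values of 14 share dense rank 1.
The 2 values of 12 share dense rank 2.
The 3 values of 7 share dense rank 3.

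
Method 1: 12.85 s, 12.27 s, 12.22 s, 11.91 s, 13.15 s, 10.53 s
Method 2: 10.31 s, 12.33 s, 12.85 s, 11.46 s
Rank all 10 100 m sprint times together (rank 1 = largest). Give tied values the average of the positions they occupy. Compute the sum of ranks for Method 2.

Sorted (descending): 13.15, 12.85, 12.85, 12.33, 12.27, 12.22, 11.91, 11.46, 10.53, 10.31
The 2 values of 12.85 occupy positions 2–3 → average rank (2+3)/2 = 2.5.
Method 2 values → pooled ranks: 10.31→10, 12.33→4, 12.85→2.5, 11.46→8
Rank sum = 10 + 4 + 2.5 + 8 = 24.5

24.5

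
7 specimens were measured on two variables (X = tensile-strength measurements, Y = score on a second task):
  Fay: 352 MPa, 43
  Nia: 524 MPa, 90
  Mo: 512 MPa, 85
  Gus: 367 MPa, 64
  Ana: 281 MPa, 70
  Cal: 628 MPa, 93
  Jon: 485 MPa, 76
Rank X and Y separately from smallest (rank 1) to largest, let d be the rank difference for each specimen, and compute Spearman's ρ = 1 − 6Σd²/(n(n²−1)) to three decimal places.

Ranks of variable 1: 2, 6, 5, 3, 1, 7, 4
Ranks of variable 2: 1, 6, 5, 2, 3, 7, 4
d = r₁ − r₂: 1, 0, 0, 1, -2, 0, 0
d²: 1, 0, 0, 1, 4, 0, 0; Σd² = 6
ρ = 1 − 6·6/(7·48) = 1 − 36/336 = 0.893

0.893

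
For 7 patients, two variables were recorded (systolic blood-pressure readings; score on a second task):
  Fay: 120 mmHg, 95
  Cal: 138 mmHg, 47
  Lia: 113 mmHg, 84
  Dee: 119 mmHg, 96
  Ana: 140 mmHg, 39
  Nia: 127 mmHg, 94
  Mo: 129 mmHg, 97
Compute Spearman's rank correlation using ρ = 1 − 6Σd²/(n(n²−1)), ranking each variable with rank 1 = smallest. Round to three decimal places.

Ranks of variable 1: 3, 6, 1, 2, 7, 4, 5
Ranks of variable 2: 5, 2, 3, 6, 1, 4, 7
d = r₁ − r₂: -2, 4, -2, -4, 6, 0, -2
d²: 4, 16, 4, 16, 36, 0, 4; Σd² = 80
ρ = 1 − 6·80/(7·48) = 1 − 480/336 = -0.429

-0.429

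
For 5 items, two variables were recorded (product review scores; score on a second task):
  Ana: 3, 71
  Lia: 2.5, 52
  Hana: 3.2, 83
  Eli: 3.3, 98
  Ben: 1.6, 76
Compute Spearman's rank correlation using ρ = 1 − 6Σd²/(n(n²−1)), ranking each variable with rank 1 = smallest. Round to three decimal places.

Ranks of variable 1: 3, 2, 4, 5, 1
Ranks of variable 2: 2, 1, 4, 5, 3
d = r₁ − r₂: 1, 1, 0, 0, -2
d²: 1, 1, 0, 0, 4; Σd² = 6
ρ = 1 − 6·6/(5·24) = 1 − 36/120 = 0.700

0.700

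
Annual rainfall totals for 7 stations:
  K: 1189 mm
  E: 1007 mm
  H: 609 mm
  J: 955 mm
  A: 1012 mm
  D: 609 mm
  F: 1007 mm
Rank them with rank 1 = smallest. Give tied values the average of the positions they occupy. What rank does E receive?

Sorted (ascending): 609, 609, 955, 1007, 1007, 1012, 1189
The 2 values of 609 occupy positions 1–2 → average rank (1+2)/2 = 1.5.
The 2 values of 1007 occupy positions 4–5 → average rank (4+5)/2 = 4.5.
E has value 1007 mm → rank 4.5.

4.5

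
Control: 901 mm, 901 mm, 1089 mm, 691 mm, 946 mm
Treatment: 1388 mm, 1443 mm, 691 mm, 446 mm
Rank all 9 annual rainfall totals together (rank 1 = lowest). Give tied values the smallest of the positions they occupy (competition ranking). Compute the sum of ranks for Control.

Sorted (ascending): 446, 691, 691, 901, 901, 946, 1089, 1388, 1443
The 2 values of 691 occupy positions 2–3 → each gets rank 2.
The 2 values of 901 occupy positions 4–5 → each gets rank 4.
Control values → pooled ranks: 901→4, 901→4, 1089→7, 691→2, 946→6
Rank sum = 4 + 4 + 7 + 2 + 6 = 23

23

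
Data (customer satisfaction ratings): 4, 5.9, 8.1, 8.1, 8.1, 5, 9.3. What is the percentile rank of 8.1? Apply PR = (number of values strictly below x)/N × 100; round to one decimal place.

N = 7.
Strictly below 8.1: 3. Equal to 8.1: 3.
PR = 3/7 × 100 = 42.9

42.9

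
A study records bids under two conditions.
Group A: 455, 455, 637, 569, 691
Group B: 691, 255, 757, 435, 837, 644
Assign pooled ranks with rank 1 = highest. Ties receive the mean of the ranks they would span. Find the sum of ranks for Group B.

Sorted (descending): 837, 757, 691, 691, 644, 637, 569, 455, 455, 435, 255
The 2 values of 691 occupy positions 3–4 → average rank (3+4)/2 = 3.5.
The 2 values of 455 occupy positions 8–9 → average rank (8+9)/2 = 8.5.
Group B values → pooled ranks: 691→3.5, 255→11, 757→2, 435→10, 837→1, 644→5
Rank sum = 3.5 + 11 + 2 + 10 + 1 + 5 = 32.5

32.5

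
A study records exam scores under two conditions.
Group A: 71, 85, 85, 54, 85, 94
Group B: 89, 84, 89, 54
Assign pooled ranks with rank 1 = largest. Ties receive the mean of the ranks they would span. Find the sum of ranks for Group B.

Sorted (descending): 94, 89, 89, 85, 85, 85, 84, 71, 54, 54
The 2 values of 89 occupy positions 2–3 → average rank (2+3)/2 = 2.5.
The 3 values of 85 occupy positions 4–6 → average rank 5.
The 2 values of 54 occupy positions 9–10 → average rank (9+10)/2 = 9.5.
Group B values → pooled ranks: 89→2.5, 84→7, 89→2.5, 54→9.5
Rank sum = 2.5 + 7 + 2.5 + 9.5 = 21.5

21.5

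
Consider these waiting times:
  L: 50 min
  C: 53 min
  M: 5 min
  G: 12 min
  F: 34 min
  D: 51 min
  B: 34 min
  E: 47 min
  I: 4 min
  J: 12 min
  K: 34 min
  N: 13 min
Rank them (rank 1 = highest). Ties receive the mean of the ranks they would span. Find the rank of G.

Sorted (descending): 53, 51, 50, 47, 34, 34, 34, 13, 12, 12, 5, 4
The 3 values of 34 occupy positions 5–7 → average rank 6.
The 2 values of 12 occupy positions 9–10 → average rank (9+10)/2 = 9.5.
G has value 12 min → rank 9.5.

9.5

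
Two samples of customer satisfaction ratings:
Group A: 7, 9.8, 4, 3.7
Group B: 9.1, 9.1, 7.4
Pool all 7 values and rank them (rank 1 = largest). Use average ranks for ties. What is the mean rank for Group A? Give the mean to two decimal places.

Sorted (descending): 9.8, 9.1, 9.1, 7.4, 7, 4, 3.7
The 2 values of 9.1 occupy positions 2–3 → average rank (2+3)/2 = 2.5.
Group A values → pooled ranks: 7→5, 9.8→1, 4→6, 3.7→7
Mean rank = (5 + 1 + 6 + 7) / 4 = 4.75

4.75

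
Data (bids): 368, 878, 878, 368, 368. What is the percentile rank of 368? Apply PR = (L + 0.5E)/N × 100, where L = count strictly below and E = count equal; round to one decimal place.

N = 5.
Strictly below 368: 0. Equal to 368: 3.
PR = (0 + 0.5·3)/5 × 100 = 30.0

30.0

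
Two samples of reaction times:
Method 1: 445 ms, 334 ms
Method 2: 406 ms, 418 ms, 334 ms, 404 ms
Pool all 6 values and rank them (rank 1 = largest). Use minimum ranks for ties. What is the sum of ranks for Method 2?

14

Sorted (descending): 445, 418, 406, 404, 334, 334
The 2 values of 334 occupy positions 5–6 → each gets rank 5.
Method 2 values → pooled ranks: 406→3, 418→2, 334→5, 404→4
Rank sum = 3 + 2 + 5 + 4 = 14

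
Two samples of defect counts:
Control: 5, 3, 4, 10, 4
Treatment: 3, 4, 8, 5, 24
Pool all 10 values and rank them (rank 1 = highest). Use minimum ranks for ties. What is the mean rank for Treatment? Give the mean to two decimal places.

Sorted (descending): 24, 10, 8, 5, 5, 4, 4, 4, 3, 3
The 2 values of 5 occupy positions 4–5 → each gets rank 4.
The 3 values of 4 occupy positions 6–8 → each gets rank 6.
The 2 values of 3 occupy positions 9–10 → each gets rank 9.
Treatment values → pooled ranks: 3→9, 4→6, 8→3, 5→4, 24→1
Mean rank = (9 + 6 + 3 + 4 + 1) / 5 = 4.60

4.60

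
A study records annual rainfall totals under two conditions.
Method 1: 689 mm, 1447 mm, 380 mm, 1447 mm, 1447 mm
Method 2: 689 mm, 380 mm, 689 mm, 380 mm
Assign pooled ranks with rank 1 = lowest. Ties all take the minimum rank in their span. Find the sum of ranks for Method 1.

26

Sorted (ascending): 380, 380, 380, 689, 689, 689, 1447, 1447, 1447
The 3 values of 380 occupy positions 1–3 → each gets rank 1.
The 3 values of 689 occupy positions 4–6 → each gets rank 4.
The 3 values of 1447 occupy positions 7–9 → each gets rank 7.
Method 1 values → pooled ranks: 689→4, 1447→7, 380→1, 1447→7, 1447→7
Rank sum = 4 + 7 + 1 + 7 + 7 = 26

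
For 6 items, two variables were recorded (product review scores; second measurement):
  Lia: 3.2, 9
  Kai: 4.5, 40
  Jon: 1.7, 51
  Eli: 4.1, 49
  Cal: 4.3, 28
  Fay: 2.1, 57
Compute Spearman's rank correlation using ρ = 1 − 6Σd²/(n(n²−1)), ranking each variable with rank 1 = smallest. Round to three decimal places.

-0.543

Ranks of variable 1: 3, 6, 1, 4, 5, 2
Ranks of variable 2: 1, 3, 5, 4, 2, 6
d = r₁ − r₂: 2, 3, -4, 0, 3, -4
d²: 4, 9, 16, 0, 9, 16; Σd² = 54
ρ = 1 − 6·54/(6·35) = 1 − 324/210 = -0.543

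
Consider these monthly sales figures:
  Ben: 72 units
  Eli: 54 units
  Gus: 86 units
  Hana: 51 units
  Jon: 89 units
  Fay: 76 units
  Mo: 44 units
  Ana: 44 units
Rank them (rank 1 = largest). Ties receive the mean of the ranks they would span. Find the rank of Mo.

Sorted (descending): 89, 86, 76, 72, 54, 51, 44, 44
The 2 values of 44 occupy positions 7–8 → average rank (7+8)/2 = 7.5.
Mo has value 44 units → rank 7.5.

7.5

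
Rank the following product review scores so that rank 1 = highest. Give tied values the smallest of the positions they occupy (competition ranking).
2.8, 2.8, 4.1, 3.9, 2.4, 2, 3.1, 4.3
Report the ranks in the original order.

5, 5, 2, 3, 7, 8, 4, 1

Sorted (descending): 4.3, 4.1, 3.9, 3.1, 2.8, 2.8, 2.4, 2
The 2 values of 2.8 occupy positions 5–6 → each gets rank 5.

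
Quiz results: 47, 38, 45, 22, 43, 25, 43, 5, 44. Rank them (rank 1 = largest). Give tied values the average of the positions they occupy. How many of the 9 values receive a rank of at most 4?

Sorted (descending): 47, 45, 44, 43, 43, 38, 25, 22, 5
The 2 values of 43 occupy positions 4–5 → average rank (4+5)/2 = 4.5.
Ranks ≤ 4: {1, 2, 3} → 3 values.

3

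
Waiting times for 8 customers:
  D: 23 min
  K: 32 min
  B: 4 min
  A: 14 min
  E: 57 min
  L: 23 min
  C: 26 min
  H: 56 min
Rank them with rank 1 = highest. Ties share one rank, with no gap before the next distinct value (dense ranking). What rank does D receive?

Sorted (descending): 57, 56, 32, 26, 23, 23, 14, 4
The 2 values of 23 share dense rank 5.
Remaining distinct values take the next consecutive integers.
D has value 23 min → rank 5.

5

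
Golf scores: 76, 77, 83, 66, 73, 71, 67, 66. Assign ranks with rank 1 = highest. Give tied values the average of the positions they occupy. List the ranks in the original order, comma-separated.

3, 2, 1, 7.5, 4, 5, 6, 7.5

Sorted (descending): 83, 77, 76, 73, 71, 67, 66, 66
The 2 values of 66 occupy positions 7–8 → average rank (7+8)/2 = 7.5.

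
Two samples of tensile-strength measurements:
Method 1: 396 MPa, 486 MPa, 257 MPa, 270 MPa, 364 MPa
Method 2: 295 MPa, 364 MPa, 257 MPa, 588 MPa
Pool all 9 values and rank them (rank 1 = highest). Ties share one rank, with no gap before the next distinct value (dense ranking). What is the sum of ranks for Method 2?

Sorted (descending): 588, 486, 396, 364, 364, 295, 270, 257, 257
The 2 values of 364 share dense rank 4.
The 2 values of 257 share dense rank 7.
Remaining distinct values take the next consecutive integers.
Method 2 values → pooled ranks: 295→5, 364→4, 257→7, 588→1
Rank sum = 5 + 4 + 7 + 1 = 17

17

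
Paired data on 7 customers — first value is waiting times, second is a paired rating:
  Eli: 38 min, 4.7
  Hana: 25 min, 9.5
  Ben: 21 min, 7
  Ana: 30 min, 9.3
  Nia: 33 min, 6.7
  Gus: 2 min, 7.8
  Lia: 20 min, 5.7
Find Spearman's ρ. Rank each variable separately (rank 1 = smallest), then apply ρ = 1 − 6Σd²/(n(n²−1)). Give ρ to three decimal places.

-0.286

Ranks of variable 1: 7, 4, 3, 5, 6, 1, 2
Ranks of variable 2: 1, 7, 4, 6, 3, 5, 2
d = r₁ − r₂: 6, -3, -1, -1, 3, -4, 0
d²: 36, 9, 1, 1, 9, 16, 0; Σd² = 72
ρ = 1 − 6·72/(7·48) = 1 − 432/336 = -0.286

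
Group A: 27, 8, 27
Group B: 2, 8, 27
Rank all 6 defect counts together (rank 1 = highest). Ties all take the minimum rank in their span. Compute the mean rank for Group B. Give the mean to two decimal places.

3.67

Sorted (descending): 27, 27, 27, 8, 8, 2
The 3 values of 27 occupy positions 1–3 → each gets rank 1.
The 2 values of 8 occupy positions 4–5 → each gets rank 4.
Group B values → pooled ranks: 2→6, 8→4, 27→1
Mean rank = (6 + 4 + 1) / 3 = 3.67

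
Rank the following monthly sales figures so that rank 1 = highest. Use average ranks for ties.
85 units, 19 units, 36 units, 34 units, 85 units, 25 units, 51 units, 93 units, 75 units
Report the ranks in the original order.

2.5, 9, 6, 7, 2.5, 8, 5, 1, 4

Sorted (descending): 93, 85, 85, 75, 51, 36, 34, 25, 19
The 2 values of 85 occupy positions 2–3 → average rank (2+3)/2 = 2.5.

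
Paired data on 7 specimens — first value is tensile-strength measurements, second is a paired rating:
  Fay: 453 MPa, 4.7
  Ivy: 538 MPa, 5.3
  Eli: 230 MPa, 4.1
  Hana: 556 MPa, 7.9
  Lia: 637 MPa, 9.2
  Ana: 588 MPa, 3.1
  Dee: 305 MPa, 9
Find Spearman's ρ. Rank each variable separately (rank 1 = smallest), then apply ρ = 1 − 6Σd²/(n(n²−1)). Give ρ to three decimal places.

0.250

Ranks of variable 1: 3, 4, 1, 5, 7, 6, 2
Ranks of variable 2: 3, 4, 2, 5, 7, 1, 6
d = r₁ − r₂: 0, 0, -1, 0, 0, 5, -4
d²: 0, 0, 1, 0, 0, 25, 16; Σd² = 42
ρ = 1 − 6·42/(7·48) = 1 − 252/336 = 0.250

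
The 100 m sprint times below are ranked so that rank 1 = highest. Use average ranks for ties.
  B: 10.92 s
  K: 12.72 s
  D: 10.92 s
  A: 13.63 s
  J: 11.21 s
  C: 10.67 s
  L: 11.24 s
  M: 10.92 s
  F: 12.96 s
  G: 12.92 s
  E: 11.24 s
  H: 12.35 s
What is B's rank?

10

Sorted (descending): 13.63, 12.96, 12.92, 12.72, 12.35, 11.24, 11.24, 11.21, 10.92, 10.92, 10.92, 10.67
The 2 values of 11.24 occupy positions 6–7 → average rank (6+7)/2 = 6.5.
The 3 values of 10.92 occupy positions 9–11 → average rank 10.
B has value 10.92 s → rank 10.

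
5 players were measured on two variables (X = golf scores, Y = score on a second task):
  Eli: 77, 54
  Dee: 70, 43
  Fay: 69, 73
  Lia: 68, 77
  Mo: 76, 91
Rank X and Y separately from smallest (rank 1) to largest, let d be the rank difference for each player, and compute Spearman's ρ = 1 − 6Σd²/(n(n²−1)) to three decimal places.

Ranks of variable 1: 5, 3, 2, 1, 4
Ranks of variable 2: 2, 1, 3, 4, 5
d = r₁ − r₂: 3, 2, -1, -3, -1
d²: 9, 4, 1, 9, 1; Σd² = 24
ρ = 1 − 6·24/(5·24) = 1 − 144/120 = -0.200

-0.200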